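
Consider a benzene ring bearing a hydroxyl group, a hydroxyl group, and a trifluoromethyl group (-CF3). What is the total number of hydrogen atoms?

5

Atom tally by fragment:
  benzene ring core → C:6 H:6
  (− 3 ring H displaced by substituents)
  + OH → O:1 H:1
  + OH → O:1 H:1
  + CF3 → C:1 F:3
Element totals:
  C: 7
  H: 5
  F: 3
  O: 2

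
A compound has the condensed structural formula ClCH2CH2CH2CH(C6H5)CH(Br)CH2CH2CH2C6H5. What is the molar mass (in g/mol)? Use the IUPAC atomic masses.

Element totals:
  C: 20
  H: 24
  Br: 1
  Cl: 1
Molecular formula: C20H24BrCl.
  M = 20(12.011) + 24(1.008) + 79.904 + 35.45
    = 240.220 + 24.192 + 79.904 + 35.450 = 379.766

379.77 g/mol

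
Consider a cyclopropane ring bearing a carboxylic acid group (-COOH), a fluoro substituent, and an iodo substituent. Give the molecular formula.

C4H4FIO2

Atom tally by fragment:
  cyclopropane ring core → C:3 H:6
  (− 3 ring H displaced by substituents)
  + COOH → C:1 H:1 O:2
  + F → F:1
  + I → I:1
Element totals:
  C: 4
  H: 4
  F: 1
  I: 1
  O: 2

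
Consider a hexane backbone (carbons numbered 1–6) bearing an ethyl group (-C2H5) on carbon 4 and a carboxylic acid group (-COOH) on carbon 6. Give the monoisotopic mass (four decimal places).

Atom tally by fragment:
  CH3 → C:1 H:3
  CH2 → C:1 H:2
  CH2 → C:1 H:2
  CH(C2H5) → C:3 H:6
  CH2 → C:1 H:2
  CH2COOH → C:2 H:3 O:2
Element totals:
  C: 9
  H: 18
  O: 2
Molecular formula: C9H18O2.
  M = 9(12.0) + 18(1.007825) + 2(15.994915)
    = 108.000000 + 18.140850 + 31.989830 = 158.130680

158.1307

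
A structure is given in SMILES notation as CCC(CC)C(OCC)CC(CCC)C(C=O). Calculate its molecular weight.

Atom tally by fragment:
  CH3 → C:1 H:3
  CH2 → C:1 H:2
  CH(C2H5) → C:3 H:6
  CH(OC2H5) → C:3 H:6 O:1
  CH2 → C:1 H:2
  CH(CH2CH2CH3) → C:4 H:8
  CH2CHO → C:2 H:3 O:1
Element totals:
  C: 15
  H: 30
  O: 2
Molecular formula: C15H30O2.
  M = 15(12.011) + 30(1.008) + 2(15.999)
    = 180.165 + 30.240 + 31.998 = 242.403

242.40 g/mol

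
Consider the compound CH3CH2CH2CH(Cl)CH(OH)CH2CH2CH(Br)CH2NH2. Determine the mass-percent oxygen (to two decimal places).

Element totals:
  C: 9
  H: 19
  Br: 1
  Cl: 1
  N: 1
  O: 1
Molecular formula: C9H19BrClNO.
Molar mass = 272.611 g/mol.
Mass from O: 1 × 15.999 = 15.999 g/mol.
%O = 15.999 / 272.611 × 100 = 5.87%.

5.87%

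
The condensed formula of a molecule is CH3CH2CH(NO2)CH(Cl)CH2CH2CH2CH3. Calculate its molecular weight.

Atom tally by fragment:
  CH3 → C:1 H:3
  CH2 → C:1 H:2
  CH(NO2) → C:1 H:1 N:1 O:2
  CH(Cl) → C:1 H:1 Cl:1
  CH2 → C:1 H:2
  CH2 → C:1 H:2
  CH2 → C:1 H:2
  CH3 → C:1 H:3
Element totals:
  C: 8
  H: 16
  Cl: 1
  N: 1
  O: 2
Molecular formula: C8H16ClNO2.
  M = 8(12.011) + 16(1.008) + 35.45 + 14.007 + 2(15.999)
    = 96.088 + 16.128 + 35.450 + 14.007 + 31.998 = 193.671

193.67 g/mol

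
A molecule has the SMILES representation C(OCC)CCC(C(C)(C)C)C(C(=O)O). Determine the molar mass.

Atom tally by fragment:
  C2H5OCH2 → C:3 H:7 O:1
  CH2 → C:1 H:2
  CH2 → C:1 H:2
  CH(C(CH3)3) → C:5 H:10
  CH2COOH → C:2 H:3 O:2
Element totals:
  C: 12
  H: 24
  O: 3
Molecular formula: C12H24O3.
  M = 12(12.011) + 24(1.008) + 3(15.999)
    = 144.132 + 24.192 + 47.997 = 216.321

216.32 g/mol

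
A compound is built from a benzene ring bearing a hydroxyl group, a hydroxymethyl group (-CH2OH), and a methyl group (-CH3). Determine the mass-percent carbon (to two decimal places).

Atom tally by fragment:
  benzene ring core → C:6 H:6
  (− 3 ring H displaced by substituents)
  + OH → O:1 H:1
  + CH2OH → C:1 H:3 O:1
  + CH3 → C:1 H:3
Element totals:
  C: 8
  H: 10
  O: 2
Molecular formula: C8H10O2.
Molar mass = 138.166 g/mol.
Mass from C: 8 × 12.011 = 96.088 g/mol.
%C = 96.088 / 138.166 × 100 = 69.55%.

69.55%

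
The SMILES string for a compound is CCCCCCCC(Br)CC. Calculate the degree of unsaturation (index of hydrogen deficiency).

0

Atom tally by fragment:
  CH3 → C:1 H:3
  CH2 → C:1 H:2
  CH2 → C:1 H:2
  CH2 → C:1 H:2
  CH2 → C:1 H:2
  CH2 → C:1 H:2
  CH2 → C:1 H:2
  CH(Br) → C:1 H:1 Br:1
  CH2 → C:1 H:2
  CH3 → C:1 H:3
Element totals:
  C: 10
  H: 21
  Br: 1
Molecular formula: C10H21Br.
DoU = (2C + 2 + N − H − X) / 2 = (2·10 + 2 + 0 − 21 − 1) / 2 = 0.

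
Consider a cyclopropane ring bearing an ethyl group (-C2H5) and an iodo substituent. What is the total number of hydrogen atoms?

Atom tally by fragment:
  cyclopropane ring core → C:3 H:6
  (− 2 ring H displaced by substituents)
  + C2H5 → C:2 H:5
  + I → I:1
Element totals:
  C: 5
  H: 9
  I: 1

9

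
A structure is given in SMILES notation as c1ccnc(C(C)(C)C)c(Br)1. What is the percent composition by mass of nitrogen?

6.54%

Atom tally by fragment:
  pyridine ring core → C:5 H:5 N:1
  (− 2 ring H displaced by substituents)
  + C(CH3)3 → C:4 H:9
  + Br → Br:1
Element totals:
  C: 9
  H: 12
  Br: 1
  N: 1
Molecular formula: C9H12BrN.
Molar mass = 214.106 g/mol.
Mass from N: 1 × 14.007 = 14.007 g/mol.
%N = 14.007 / 214.106 × 100 = 6.54%.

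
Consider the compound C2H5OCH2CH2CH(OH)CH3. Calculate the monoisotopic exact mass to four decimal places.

118.0994

Atom tally by fragment:
  C2H5OCH2 → C:3 H:7 O:1
  CH2 → C:1 H:2
  CH(OH) → C:1 H:2 O:1
  CH3 → C:1 H:3
Element totals:
  C: 6
  H: 14
  O: 2
Molecular formula: C6H14O2.
  M = 6(12.0) + 14(1.007825) + 2(15.994915)
    = 72.000000 + 14.109550 + 31.989830 = 118.099380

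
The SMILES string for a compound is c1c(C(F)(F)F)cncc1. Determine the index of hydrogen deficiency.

Atom tally by fragment:
  pyridine ring core → C:5 H:5 N:1
  (− 1 ring H displaced by substituents)
  + CF3 → C:1 F:3
Element totals:
  C: 6
  H: 4
  F: 3
  N: 1
Molecular formula: C6H4F3N.
DoU = (2C + 2 + N − H − X) / 2 = (2·6 + 2 + 1 − 4 − 3) / 2 = 4.

4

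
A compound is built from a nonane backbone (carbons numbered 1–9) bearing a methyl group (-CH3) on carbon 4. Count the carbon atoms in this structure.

10

Atom tally by fragment:
  CH3 → C:1 H:3
  CH2 → C:1 H:2
  CH2 → C:1 H:2
  CH(CH3) → C:2 H:4
  CH2 → C:1 H:2
  CH2 → C:1 H:2
  CH2 → C:1 H:2
  CH2 → C:1 H:2
  CH3 → C:1 H:3
Element totals:
  C: 10
  H: 22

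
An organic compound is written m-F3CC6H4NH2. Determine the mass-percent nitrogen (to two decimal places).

8.69%

Atom tally by fragment:
  benzene ring core → C:6 H:6
  (− 2 ring H displaced by substituents)
  + CF3 → C:1 F:3
  + NH2 → N:1 H:2
Element totals:
  C: 7
  H: 6
  F: 3
  N: 1
Molecular formula: C7H6F3N.
Molar mass = 161.126 g/mol.
Mass from N: 1 × 14.007 = 14.007 g/mol.
%N = 14.007 / 161.126 × 100 = 8.69%.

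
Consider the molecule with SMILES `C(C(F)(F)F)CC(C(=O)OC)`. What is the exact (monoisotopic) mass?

170.0555

Atom tally by fragment:
  F3CCH2 → C:2 H:2 F:3
  CH2 → C:1 H:2
  CH2COOCH3 → C:3 H:5 O:2
Element totals:
  C: 6
  H: 9
  F: 3
  O: 2
Molecular formula: C6H9F3O2.
  M = 6(12.0) + 9(1.007825) + 3(18.998403) + 2(15.994915)
    = 72.000000 + 9.070425 + 56.995209 + 31.989830 = 170.055464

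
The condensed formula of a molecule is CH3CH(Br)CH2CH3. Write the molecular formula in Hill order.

Atom tally by fragment:
  CH3 → C:1 H:3
  CH(Br) → C:1 H:1 Br:1
  CH2 → C:1 H:2
  CH3 → C:1 H:3
Element totals:
  C: 4
  H: 9
  Br: 1

C4H9Br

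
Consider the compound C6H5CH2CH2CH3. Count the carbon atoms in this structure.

Atom tally by fragment:
  benzene ring core → C:6 H:6
  (− 1 ring H displaced by substituents)
  + CH2CH2CH3 → C:3 H:7
Element totals:
  C: 9
  H: 12

9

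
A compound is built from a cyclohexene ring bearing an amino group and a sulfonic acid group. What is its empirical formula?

Atom tally by fragment:
  cyclohexene ring core → C:6 H:10
  (− 2 ring H displaced by substituents)
  + NH2 → N:1 H:2
  + SO3H → S:1 O:3 H:1
Element totals:
  C: 6
  H: 11
  N: 1
  O: 3
  S: 1
Molecular formula: C6H11NO3S.
gcd of subscripts (6, 11, 1, 3, 1) = 1, so the empirical formula equals the molecular formula.

C6H11NO3S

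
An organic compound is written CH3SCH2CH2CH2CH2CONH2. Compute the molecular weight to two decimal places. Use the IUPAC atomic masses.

Atom tally by fragment:
  CH3SCH2 → C:2 H:5 S:1
  CH2 → C:1 H:2
  CH2 → C:1 H:2
  CH2CONH2 → C:2 H:4 O:1 N:1
Element totals:
  C: 6
  H: 13
  N: 1
  O: 1
  S: 1
Molecular formula: C6H13NOS.
  M = 6(12.011) + 13(1.008) + 14.007 + 15.999 + 32.06
    = 72.066 + 13.104 + 14.007 + 15.999 + 32.060 = 147.236

147.24 g/mol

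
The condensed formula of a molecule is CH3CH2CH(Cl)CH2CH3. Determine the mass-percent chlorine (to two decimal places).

Atom tally by fragment:
  CH3 → C:1 H:3
  CH2 → C:1 H:2
  CH(Cl) → C:1 H:1 Cl:1
  CH2 → C:1 H:2
  CH3 → C:1 H:3
Element totals:
  C: 5
  H: 11
  Cl: 1
Molecular formula: C5H11Cl.
Molar mass = 106.593 g/mol.
Mass from Cl: 1 × 35.45 = 35.450 g/mol.
%Cl = 35.450 / 106.593 × 100 = 33.26%.

33.26%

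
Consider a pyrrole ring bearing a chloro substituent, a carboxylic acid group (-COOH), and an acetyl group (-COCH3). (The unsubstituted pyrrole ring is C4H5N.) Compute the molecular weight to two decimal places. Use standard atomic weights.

187.58 g/mol

Atom tally by fragment:
  pyrrole ring core → C:4 H:5 N:1
  (− 3 ring H displaced by substituents)
  + Cl → Cl:1
  + COOH → C:1 H:1 O:2
  + COCH3 → C:2 H:3 O:1
Element totals:
  C: 7
  H: 6
  Cl: 1
  N: 1
  O: 3
Molecular formula: C7H6ClNO3.
  M = 7(12.011) + 6(1.008) + 35.45 + 14.007 + 3(15.999)
    = 84.077 + 6.048 + 35.450 + 14.007 + 47.997 = 187.579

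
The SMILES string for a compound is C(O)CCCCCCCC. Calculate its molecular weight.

Atom tally by fragment:
  HOCH2 → C:1 H:3 O:1
  CH2 → C:1 H:2
  CH2 → C:1 H:2
  CH2 → C:1 H:2
  CH2 → C:1 H:2
  CH2 → C:1 H:2
  CH2 → C:1 H:2
  CH2 → C:1 H:2
  CH3 → C:1 H:3
Element totals:
  C: 9
  H: 20
  O: 1
Molecular formula: C9H20O.
  M = 9(12.011) + 20(1.008) + 15.999
    = 108.099 + 20.160 + 15.999 = 144.258

144.26 g/mol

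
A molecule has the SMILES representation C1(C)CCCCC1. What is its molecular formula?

C7H14

Atom tally by fragment:
  cyclohexane ring core → C:6 H:12
  (− 1 ring H displaced by substituents)
  + CH3 → C:1 H:3
Element totals:
  C: 7
  H: 14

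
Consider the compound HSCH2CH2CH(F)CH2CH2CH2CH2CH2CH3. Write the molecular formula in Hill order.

Element totals:
  C: 9
  H: 19
  F: 1
  S: 1

C9H19FS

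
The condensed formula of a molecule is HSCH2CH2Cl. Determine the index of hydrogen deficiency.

Atom tally by fragment:
  HSCH2 → C:1 H:3 S:1
  CH2Cl → C:1 H:2 Cl:1
Element totals:
  C: 2
  H: 5
  Cl: 1
  S: 1
Molecular formula: C2H5ClS.
DoU = (2C + 2 + N − H − X) / 2 = (2·2 + 2 + 0 − 5 − 1) / 2 = 0.

0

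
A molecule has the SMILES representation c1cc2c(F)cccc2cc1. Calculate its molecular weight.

Atom tally by fragment:
  naphthalene ring system core → C:10 H:8
  (− 1 ring H displaced by substituents)
  + F → F:1
Element totals:
  C: 10
  H: 7
  F: 1
Molecular formula: C10H7F.
  M = 10(12.011) + 7(1.008) + 18.998
    = 120.110 + 7.056 + 18.998 = 146.164

146.16 g/mol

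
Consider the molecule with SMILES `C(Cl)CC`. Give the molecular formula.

Atom tally by fragment:
  ClCH2 → C:1 H:2 Cl:1
  CH2 → C:1 H:2
  CH3 → C:1 H:3
Element totals:
  C: 3
  H: 7
  Cl: 1

C3H7Cl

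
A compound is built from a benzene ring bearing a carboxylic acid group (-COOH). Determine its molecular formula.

Atom tally by fragment:
  benzene ring core → C:6 H:6
  (− 1 ring H displaced by substituents)
  + COOH → C:1 H:1 O:2
Element totals:
  C: 7
  H: 6
  O: 2

C7H6O2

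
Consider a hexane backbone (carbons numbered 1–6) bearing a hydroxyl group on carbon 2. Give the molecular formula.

Atom tally by fragment:
  CH3 → C:1 H:3
  CH(OH) → C:1 H:2 O:1
  CH2 → C:1 H:2
  CH2 → C:1 H:2
  CH2 → C:1 H:2
  CH3 → C:1 H:3
Element totals:
  C: 6
  H: 14
  O: 1

C6H14O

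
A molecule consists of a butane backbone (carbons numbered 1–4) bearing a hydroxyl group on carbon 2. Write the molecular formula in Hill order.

Atom tally by fragment:
  CH3 → C:1 H:3
  CH(OH) → C:1 H:2 O:1
  CH2 → C:1 H:2
  CH3 → C:1 H:3
Element totals:
  C: 4
  H: 10
  O: 1

C4H10O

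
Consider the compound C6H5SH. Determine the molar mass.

110.17 g/mol

Element totals:
  C: 6
  H: 6
  S: 1
Molecular formula: C6H6S.
  M = 6(12.011) + 6(1.008) + 32.06
    = 72.066 + 6.048 + 32.060 = 110.174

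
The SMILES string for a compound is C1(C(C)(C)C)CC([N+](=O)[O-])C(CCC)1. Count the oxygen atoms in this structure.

Atom tally by fragment:
  cyclobutane ring core → C:4 H:8
  (− 3 ring H displaced by substituents)
  + C(CH3)3 → C:4 H:9
  + NO2 → N:1 O:2
  + CH2CH2CH3 → C:3 H:7
Element totals:
  C: 11
  H: 21
  N: 1
  O: 2

2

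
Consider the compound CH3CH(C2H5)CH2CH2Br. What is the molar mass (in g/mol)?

165.07 g/mol

Element totals:
  C: 6
  H: 13
  Br: 1
Molecular formula: C6H13Br.
  M = 6(12.011) + 13(1.008) + 79.904
    = 72.066 + 13.104 + 79.904 = 165.074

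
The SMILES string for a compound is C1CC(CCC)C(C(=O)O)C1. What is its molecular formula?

Atom tally by fragment:
  cyclopentane ring core → C:5 H:10
  (− 2 ring H displaced by substituents)
  + CH2CH2CH3 → C:3 H:7
  + COOH → C:1 H:1 O:2
Element totals:
  C: 9
  H: 16
  O: 2

C9H16O2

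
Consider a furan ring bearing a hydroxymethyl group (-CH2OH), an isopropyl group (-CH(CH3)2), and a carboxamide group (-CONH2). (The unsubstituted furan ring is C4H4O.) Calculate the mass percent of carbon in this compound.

59.00%

Atom tally by fragment:
  furan ring core → C:4 H:4 O:1
  (− 3 ring H displaced by substituents)
  + CH2OH → C:1 H:3 O:1
  + CH(CH3)2 → C:3 H:7
  + CONH2 → C:1 H:2 O:1 N:1
Element totals:
  C: 9
  H: 13
  N: 1
  O: 3
Molecular formula: C9H13NO3.
Molar mass = 183.207 g/mol.
Mass from C: 9 × 12.011 = 108.099 g/mol.
%C = 108.099 / 183.207 × 100 = 59.00%.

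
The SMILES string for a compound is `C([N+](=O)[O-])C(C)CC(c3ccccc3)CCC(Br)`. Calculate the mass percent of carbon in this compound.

53.51%

Atom tally by fragment:
  O2NCH2 → C:1 H:2 N:1 O:2
  CH(CH3) → C:2 H:4
  CH2 → C:1 H:2
  CH(C6H5) → C:7 H:6
  CH2 → C:1 H:2
  CH2 → C:1 H:2
  CH2Br → C:1 H:2 Br:1
Element totals:
  C: 14
  H: 20
  Br: 1
  N: 1
  O: 2
Molecular formula: C14H20BrNO2.
Molar mass = 314.223 g/mol.
Mass from C: 14 × 12.011 = 168.154 g/mol.
%C = 168.154 / 314.223 × 100 = 53.51%.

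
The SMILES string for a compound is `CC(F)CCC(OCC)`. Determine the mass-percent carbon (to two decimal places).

Atom tally by fragment:
  CH3 → C:1 H:3
  CH(F) → C:1 H:1 F:1
  CH2 → C:1 H:2
  CH2 → C:1 H:2
  CH2OC2H5 → C:3 H:7 O:1
Element totals:
  C: 7
  H: 15
  F: 1
  O: 1
Molecular formula: C7H15FO.
Molar mass = 134.194 g/mol.
Mass from C: 7 × 12.011 = 84.077 g/mol.
%C = 84.077 / 134.194 × 100 = 62.65%.

62.65%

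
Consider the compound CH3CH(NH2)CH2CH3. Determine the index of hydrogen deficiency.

0

Atom tally by fragment:
  CH3 → C:1 H:3
  CH(NH2) → C:1 H:3 N:1
  CH2 → C:1 H:2
  CH3 → C:1 H:3
Element totals:
  C: 4
  H: 11
  N: 1
Molecular formula: C4H11N.
DoU = (2C + 2 + N − H − X) / 2 = (2·4 + 2 + 1 − 11 − 0) / 2 = 0.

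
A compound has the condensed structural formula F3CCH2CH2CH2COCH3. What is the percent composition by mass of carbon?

Element totals:
  C: 6
  H: 9
  F: 3
  O: 1
Molecular formula: C6H9F3O.
Molar mass = 154.131 g/mol.
Mass from C: 6 × 12.011 = 72.066 g/mol.
%C = 72.066 / 154.131 × 100 = 46.76%.

46.76%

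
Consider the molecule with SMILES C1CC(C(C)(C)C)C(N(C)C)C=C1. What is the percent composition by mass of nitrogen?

7.72%

Atom tally by fragment:
  cyclohexene ring core → C:6 H:10
  (− 2 ring H displaced by substituents)
  + C(CH3)3 → C:4 H:9
  + N(CH3)2 → N:1 C:2 H:6
Element totals:
  C: 12
  H: 23
  N: 1
Molecular formula: C12H23N.
Molar mass = 181.323 g/mol.
Mass from N: 1 × 14.007 = 14.007 g/mol.
%N = 14.007 / 181.323 × 100 = 7.72%.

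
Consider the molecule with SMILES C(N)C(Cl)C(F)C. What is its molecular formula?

C4H9ClFN

Atom tally by fragment:
  H2NCH2 → C:1 H:4 N:1
  CH(Cl) → C:1 H:1 Cl:1
  CH(F) → C:1 H:1 F:1
  CH3 → C:1 H:3
Element totals:
  C: 4
  H: 9
  Cl: 1
  F: 1
  N: 1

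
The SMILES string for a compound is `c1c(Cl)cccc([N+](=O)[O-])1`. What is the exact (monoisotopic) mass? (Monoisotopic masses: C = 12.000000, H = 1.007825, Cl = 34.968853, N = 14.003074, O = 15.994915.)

156.9931

Atom tally by fragment:
  benzene ring core → C:6 H:6
  (− 2 ring H displaced by substituents)
  + Cl → Cl:1
  + NO2 → N:1 O:2
Element totals:
  C: 6
  H: 4
  Cl: 1
  N: 1
  O: 2
Molecular formula: C6H4ClNO2.
  M = 6(12.0) + 4(1.007825) + 34.968853 + 14.003074 + 2(15.994915)
    = 72.000000 + 4.031300 + 34.968853 + 14.003074 + 31.989830 = 156.993057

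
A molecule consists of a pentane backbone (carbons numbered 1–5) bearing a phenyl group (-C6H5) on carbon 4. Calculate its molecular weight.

148.25 g/mol

Atom tally by fragment:
  CH3 → C:1 H:3
  CH2 → C:1 H:2
  CH2 → C:1 H:2
  CH(C6H5) → C:7 H:6
  CH3 → C:1 H:3
Element totals:
  C: 11
  H: 16
Molecular formula: C11H16.
  M = 11(12.011) + 16(1.008)
    = 132.121 + 16.128 = 148.249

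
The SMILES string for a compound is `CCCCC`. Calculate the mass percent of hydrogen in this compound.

Atom tally by fragment:
  CH3 → C:1 H:3
  CH2 → C:1 H:2
  CH2 → C:1 H:2
  CH2 → C:1 H:2
  CH3 → C:1 H:3
Element totals:
  C: 5
  H: 12
Molecular formula: C5H12.
Molar mass = 72.151 g/mol.
Mass from H: 12 × 1.008 = 12.096 g/mol.
%H = 12.096 / 72.151 × 100 = 16.76%.

16.76%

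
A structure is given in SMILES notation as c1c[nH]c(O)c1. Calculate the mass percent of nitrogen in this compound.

16.86%

Atom tally by fragment:
  pyrrole ring core → C:4 H:5 N:1
  (− 1 ring H displaced by substituents)
  + OH → O:1 H:1
Element totals:
  C: 4
  H: 5
  N: 1
  O: 1
Molecular formula: C4H5NO.
Molar mass = 83.090 g/mol.
Mass from N: 1 × 14.007 = 14.007 g/mol.
%N = 14.007 / 83.090 × 100 = 16.86%.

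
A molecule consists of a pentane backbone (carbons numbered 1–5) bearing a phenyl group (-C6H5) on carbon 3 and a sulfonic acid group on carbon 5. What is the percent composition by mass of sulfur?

14.04%

Atom tally by fragment:
  CH3 → C:1 H:3
  CH2 → C:1 H:2
  CH(C6H5) → C:7 H:6
  CH2 → C:1 H:2
  CH2SO3H → C:1 H:3 S:1 O:3
Element totals:
  C: 11
  H: 16
  O: 3
  S: 1
Molecular formula: C11H16O3S.
Molar mass = 228.306 g/mol.
Mass from S: 1 × 32.06 = 32.060 g/mol.
%S = 32.060 / 228.306 × 100 = 14.04%.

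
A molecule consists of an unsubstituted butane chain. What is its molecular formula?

C4H10

Atom tally by fragment:
  CH3 → C:1 H:3
  CH2 → C:1 H:2
  CH2 → C:1 H:2
  CH3 → C:1 H:3
Element totals:
  C: 4
  H: 10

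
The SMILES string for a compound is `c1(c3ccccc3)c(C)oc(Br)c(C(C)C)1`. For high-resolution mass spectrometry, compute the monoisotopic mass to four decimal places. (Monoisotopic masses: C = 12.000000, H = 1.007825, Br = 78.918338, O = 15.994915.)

278.0306

Atom tally by fragment:
  furan ring core → C:4 H:4 O:1
  (− 4 ring H displaced by substituents)
  + C6H5 → C:6 H:5
  + CH3 → C:1 H:3
  + Br → Br:1
  + CH(CH3)2 → C:3 H:7
Element totals:
  C: 14
  H: 15
  Br: 1
  O: 1
Molecular formula: C14H15BrO.
  M = 14(12.0) + 15(1.007825) + 78.918338 + 15.994915
    = 168.000000 + 15.117375 + 78.918338 + 15.994915 = 278.030628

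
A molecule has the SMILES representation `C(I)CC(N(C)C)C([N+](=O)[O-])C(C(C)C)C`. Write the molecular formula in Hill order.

C11H23IN2O2

Atom tally by fragment:
  ICH2 → C:1 H:2 I:1
  CH2 → C:1 H:2
  CH(N(CH3)2) → C:3 H:7 N:1
  CH(NO2) → C:1 H:1 N:1 O:2
  CH(CH(CH3)2) → C:4 H:8
  CH3 → C:1 H:3
Element totals:
  C: 11
  H: 23
  I: 1
  N: 2
  O: 2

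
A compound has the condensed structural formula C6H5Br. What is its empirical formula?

Atom tally by fragment:
  benzene ring core → C:6 H:6
  (− 1 ring H displaced by substituents)
  + Br → Br:1
Element totals:
  C: 6
  H: 5
  Br: 1
Molecular formula: C6H5Br.
gcd of subscripts (1, 6, 5) = 1, so the empirical formula equals the molecular formula.

C6H5Br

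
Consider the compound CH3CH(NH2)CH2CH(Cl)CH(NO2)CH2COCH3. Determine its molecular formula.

C8H15ClN2O3

Element totals:
  C: 8
  H: 15
  Cl: 1
  N: 2
  O: 3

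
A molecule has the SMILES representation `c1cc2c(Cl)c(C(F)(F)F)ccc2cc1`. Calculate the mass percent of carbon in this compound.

57.29%

Atom tally by fragment:
  naphthalene ring system core → C:10 H:8
  (− 2 ring H displaced by substituents)
  + Cl → Cl:1
  + CF3 → C:1 F:3
Element totals:
  C: 11
  H: 6
  Cl: 1
  F: 3
Molecular formula: C11H6ClF3.
Molar mass = 230.613 g/mol.
Mass from C: 11 × 12.011 = 132.121 g/mol.
%C = 132.121 / 230.613 × 100 = 57.29%.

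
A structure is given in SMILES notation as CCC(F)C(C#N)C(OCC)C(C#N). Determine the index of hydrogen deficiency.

Atom tally by fragment:
  CH3 → C:1 H:3
  CH2 → C:1 H:2
  CH(F) → C:1 H:1 F:1
  CH(CN) → C:2 H:1 N:1
  CH(OC2H5) → C:3 H:6 O:1
  CH2CN → C:2 H:2 N:1
Element totals:
  C: 10
  H: 15
  F: 1
  N: 2
  O: 1
Molecular formula: C10H15FN2O.
DoU = (2C + 2 + N − H − X) / 2 = (2·10 + 2 + 2 − 15 − 1) / 2 = 4.

4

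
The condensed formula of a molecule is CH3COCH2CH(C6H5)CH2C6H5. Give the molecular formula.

Atom tally by fragment:
  CH3COCH2 → C:3 H:5 O:1
  CH(C6H5) → C:7 H:6
  CH2C6H5 → C:7 H:7
Element totals:
  C: 17
  H: 18
  O: 1

C17H18O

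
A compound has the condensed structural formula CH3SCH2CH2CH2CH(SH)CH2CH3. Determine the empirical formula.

Element totals:
  C: 7
  H: 16
  S: 2
Molecular formula: C7H16S2.
gcd of subscripts (7, 16, 2) = 1, so the empirical formula equals the molecular formula.

C7H16S2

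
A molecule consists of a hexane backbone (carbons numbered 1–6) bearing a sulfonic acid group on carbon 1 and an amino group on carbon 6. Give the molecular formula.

C6H15NO3S

Atom tally by fragment:
  HO3SCH2 → C:1 H:3 S:1 O:3
  CH2 → C:1 H:2
  CH2 → C:1 H:2
  CH2 → C:1 H:2
  CH2 → C:1 H:2
  CH2NH2 → C:1 H:4 N:1
Element totals:
  C: 6
  H: 15
  N: 1
  O: 3
  S: 1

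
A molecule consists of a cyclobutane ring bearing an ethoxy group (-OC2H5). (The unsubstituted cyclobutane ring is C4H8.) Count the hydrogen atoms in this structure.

12

Atom tally by fragment:
  cyclobutane ring core → C:4 H:8
  (− 1 ring H displaced by substituents)
  + OC2H5 → C:2 H:5 O:1
Element totals:
  C: 6
  H: 12
  O: 1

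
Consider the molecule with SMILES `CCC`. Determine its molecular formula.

Atom tally by fragment:
  CH3 → C:1 H:3
  CH2 → C:1 H:2
  CH3 → C:1 H:3
Element totals:
  C: 3
  H: 8

C3H8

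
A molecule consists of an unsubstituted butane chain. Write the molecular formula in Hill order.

Atom tally by fragment:
  CH3 → C:1 H:3
  CH2 → C:1 H:2
  CH2 → C:1 H:2
  CH3 → C:1 H:3
Element totals:
  C: 4
  H: 10

C4H10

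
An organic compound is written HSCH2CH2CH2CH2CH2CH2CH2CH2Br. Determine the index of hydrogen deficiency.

Element totals:
  C: 8
  H: 17
  Br: 1
  S: 1
Molecular formula: C8H17BrS.
DoU = (2C + 2 + N − H − X) / 2 = (2·8 + 2 + 0 − 17 − 1) / 2 = 0.

0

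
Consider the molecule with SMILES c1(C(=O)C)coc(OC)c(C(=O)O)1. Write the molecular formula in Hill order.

C8H8O5

Atom tally by fragment:
  furan ring core → C:4 H:4 O:1
  (− 3 ring H displaced by substituents)
  + COCH3 → C:2 H:3 O:1
  + OCH3 → C:1 H:3 O:1
  + COOH → C:1 H:1 O:2
Element totals:
  C: 8
  H: 8
  O: 5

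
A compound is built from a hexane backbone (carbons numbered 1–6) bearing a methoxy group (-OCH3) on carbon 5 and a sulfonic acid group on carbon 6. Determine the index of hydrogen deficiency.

0

Atom tally by fragment:
  CH3 → C:1 H:3
  CH2 → C:1 H:2
  CH2 → C:1 H:2
  CH2 → C:1 H:2
  CH(OCH3) → C:2 H:4 O:1
  CH2SO3H → C:1 H:3 S:1 O:3
Element totals:
  C: 7
  H: 16
  O: 4
  S: 1
Molecular formula: C7H16O4S.
DoU = (2C + 2 + N − H − X) / 2 = (2·7 + 2 + 0 − 16 − 0) / 2 = 0.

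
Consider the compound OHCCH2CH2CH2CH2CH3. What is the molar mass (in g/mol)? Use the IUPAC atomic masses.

Atom tally by fragment:
  OHCCH2 → C:2 H:3 O:1
  CH2 → C:1 H:2
  CH2 → C:1 H:2
  CH2 → C:1 H:2
  CH3 → C:1 H:3
Element totals:
  C: 6
  H: 12
  O: 1
Molecular formula: C6H12O.
  M = 6(12.011) + 12(1.008) + 15.999
    = 72.066 + 12.096 + 15.999 = 100.161

100.16 g/mol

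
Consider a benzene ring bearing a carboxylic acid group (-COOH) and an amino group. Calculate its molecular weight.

Atom tally by fragment:
  benzene ring core → C:6 H:6
  (− 2 ring H displaced by substituents)
  + COOH → C:1 H:1 O:2
  + NH2 → N:1 H:2
Element totals:
  C: 7
  H: 7
  N: 1
  O: 2
Molecular formula: C7H7NO2.
  M = 7(12.011) + 7(1.008) + 14.007 + 2(15.999)
    = 84.077 + 7.056 + 14.007 + 31.998 = 137.138

137.14 g/mol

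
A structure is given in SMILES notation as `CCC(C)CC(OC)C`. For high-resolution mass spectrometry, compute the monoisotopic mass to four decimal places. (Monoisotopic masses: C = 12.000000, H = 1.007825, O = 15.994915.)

Atom tally by fragment:
  CH3 → C:1 H:3
  CH2 → C:1 H:2
  CH(CH3) → C:2 H:4
  CH2 → C:1 H:2
  CH(OCH3) → C:2 H:4 O:1
  CH3 → C:1 H:3
Element totals:
  C: 8
  H: 18
  O: 1
Molecular formula: C8H18O.
  M = 8(12.0) + 18(1.007825) + 15.994915
    = 96.000000 + 18.140850 + 15.994915 = 130.135765

130.1358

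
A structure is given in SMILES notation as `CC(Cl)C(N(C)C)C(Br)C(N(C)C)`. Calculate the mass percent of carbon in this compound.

Atom tally by fragment:
  CH3 → C:1 H:3
  CH(Cl) → C:1 H:1 Cl:1
  CH(N(CH3)2) → C:3 H:7 N:1
  CH(Br) → C:1 H:1 Br:1
  CH2N(CH3)2 → C:3 H:8 N:1
Element totals:
  C: 9
  H: 20
  Br: 1
  Cl: 1
  N: 2
Molecular formula: C9H20BrClN2.
Molar mass = 271.627 g/mol.
Mass from C: 9 × 12.011 = 108.099 g/mol.
%C = 108.099 / 271.627 × 100 = 39.80%.

39.80%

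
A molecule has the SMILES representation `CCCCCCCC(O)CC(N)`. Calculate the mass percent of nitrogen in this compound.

8.08%

Atom tally by fragment:
  CH3 → C:1 H:3
  CH2 → C:1 H:2
  CH2 → C:1 H:2
  CH2 → C:1 H:2
  CH2 → C:1 H:2
  CH2 → C:1 H:2
  CH2 → C:1 H:2
  CH(OH) → C:1 H:2 O:1
  CH2 → C:1 H:2
  CH2NH2 → C:1 H:4 N:1
Element totals:
  C: 10
  H: 23
  N: 1
  O: 1
Molecular formula: C10H23NO.
Molar mass = 173.300 g/mol.
Mass from N: 1 × 14.007 = 14.007 g/mol.
%N = 14.007 / 173.300 × 100 = 8.08%.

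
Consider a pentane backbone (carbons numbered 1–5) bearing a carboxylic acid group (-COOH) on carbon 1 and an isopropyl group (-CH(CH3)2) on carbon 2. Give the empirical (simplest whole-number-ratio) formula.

C9H18O2

Atom tally by fragment:
  HOOCCH2 → C:2 H:3 O:2
  CH(CH(CH3)2) → C:4 H:8
  CH2 → C:1 H:2
  CH2 → C:1 H:2
  CH3 → C:1 H:3
Element totals:
  C: 9
  H: 18
  O: 2
Molecular formula: C9H18O2.
gcd of subscripts (9, 18, 2) = 1, so the empirical formula equals the molecular formula.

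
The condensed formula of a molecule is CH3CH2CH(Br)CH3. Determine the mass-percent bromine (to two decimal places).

58.32%

Atom tally by fragment:
  CH3 → C:1 H:3
  CH2 → C:1 H:2
  CH(Br) → C:1 H:1 Br:1
  CH3 → C:1 H:3
Element totals:
  C: 4
  H: 9
  Br: 1
Molecular formula: C4H9Br.
Molar mass = 137.020 g/mol.
Mass from Br: 1 × 79.904 = 79.904 g/mol.
%Br = 79.904 / 137.020 × 100 = 58.32%.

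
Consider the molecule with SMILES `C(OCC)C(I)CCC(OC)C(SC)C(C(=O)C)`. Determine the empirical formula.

Atom tally by fragment:
  C2H5OCH2 → C:3 H:7 O:1
  CH(I) → C:1 H:1 I:1
  CH2 → C:1 H:2
  CH2 → C:1 H:2
  CH(OCH3) → C:2 H:4 O:1
  CH(SCH3) → C:2 H:4 S:1
  CH2COCH3 → C:3 H:5 O:1
Element totals:
  C: 13
  H: 25
  I: 1
  O: 3
  S: 1
Molecular formula: C13H25IO3S.
gcd of subscripts (13, 25, 1, 3, 1) = 1, so the empirical formula equals the molecular formula.

C13H25IO3S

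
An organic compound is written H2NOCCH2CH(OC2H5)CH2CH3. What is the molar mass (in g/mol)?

145.20 g/mol

Atom tally by fragment:
  H2NOCCH2 → C:2 H:4 O:1 N:1
  CH(OC2H5) → C:3 H:6 O:1
  CH2 → C:1 H:2
  CH3 → C:1 H:3
Element totals:
  C: 7
  H: 15
  N: 1
  O: 2
Molecular formula: C7H15NO2.
  M = 7(12.011) + 15(1.008) + 14.007 + 2(15.999)
    = 84.077 + 15.120 + 14.007 + 31.998 = 145.202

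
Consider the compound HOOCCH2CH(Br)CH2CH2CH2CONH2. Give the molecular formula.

Element totals:
  C: 7
  H: 12
  Br: 1
  N: 1
  O: 3

C7H12BrNO3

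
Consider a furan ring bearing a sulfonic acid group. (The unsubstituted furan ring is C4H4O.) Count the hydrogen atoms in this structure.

4

Atom tally by fragment:
  furan ring core → C:4 H:4 O:1
  (− 1 ring H displaced by substituents)
  + SO3H → S:1 O:3 H:1
Element totals:
  C: 4
  H: 4
  O: 4
  S: 1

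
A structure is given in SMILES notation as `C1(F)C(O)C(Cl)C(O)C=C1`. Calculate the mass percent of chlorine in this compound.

Atom tally by fragment:
  cyclohexene ring core → C:6 H:10
  (− 4 ring H displaced by substituents)
  + F → F:1
  + OH → O:1 H:1
  + Cl → Cl:1
  + OH → O:1 H:1
Element totals:
  C: 6
  H: 8
  Cl: 1
  F: 1
  O: 2
Molecular formula: C6H8ClFO2.
Molar mass = 166.576 g/mol.
Mass from Cl: 1 × 35.45 = 35.450 g/mol.
%Cl = 35.450 / 166.576 × 100 = 21.28%.

21.28%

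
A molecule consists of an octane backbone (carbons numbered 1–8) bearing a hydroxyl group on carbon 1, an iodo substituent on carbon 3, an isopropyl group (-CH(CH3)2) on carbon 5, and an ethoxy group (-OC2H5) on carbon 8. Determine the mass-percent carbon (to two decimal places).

45.62%

Atom tally by fragment:
  HOCH2 → C:1 H:3 O:1
  CH2 → C:1 H:2
  CH(I) → C:1 H:1 I:1
  CH2 → C:1 H:2
  CH(CH(CH3)2) → C:4 H:8
  CH2 → C:1 H:2
  CH2 → C:1 H:2
  CH2OC2H5 → C:3 H:7 O:1
Element totals:
  C: 13
  H: 27
  I: 1
  O: 2
Molecular formula: C13H27IO2.
Molar mass = 342.261 g/mol.
Mass from C: 13 × 12.011 = 156.143 g/mol.
%C = 156.143 / 342.261 × 100 = 45.62%.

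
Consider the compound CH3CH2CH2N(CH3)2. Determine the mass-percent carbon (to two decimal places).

68.90%

Atom tally by fragment:
  CH3 → C:1 H:3
  CH2 → C:1 H:2
  CH2N(CH3)2 → C:3 H:8 N:1
Element totals:
  C: 5
  H: 13
  N: 1
Molecular formula: C5H13N.
Molar mass = 87.166 g/mol.
Mass from C: 5 × 12.011 = 60.055 g/mol.
%C = 60.055 / 87.166 × 100 = 68.90%.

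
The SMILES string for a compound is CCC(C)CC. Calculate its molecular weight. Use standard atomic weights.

86.18 g/mol

Atom tally by fragment:
  CH3 → C:1 H:3
  CH2 → C:1 H:2
  CH(CH3) → C:2 H:4
  CH2 → C:1 H:2
  CH3 → C:1 H:3
Element totals:
  C: 6
  H: 14
Molecular formula: C6H14.
  M = 6(12.011) + 14(1.008)
    = 72.066 + 14.112 = 86.178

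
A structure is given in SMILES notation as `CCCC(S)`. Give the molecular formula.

Atom tally by fragment:
  CH3 → C:1 H:3
  CH2 → C:1 H:2
  CH2 → C:1 H:2
  CH2SH → C:1 H:3 S:1
Element totals:
  C: 4
  H: 10
  S: 1

C4H10S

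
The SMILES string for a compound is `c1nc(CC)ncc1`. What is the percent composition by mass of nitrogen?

25.90%

Atom tally by fragment:
  pyrimidine ring core → C:4 H:4 N:2
  (− 1 ring H displaced by substituents)
  + C2H5 → C:2 H:5
Element totals:
  C: 6
  H: 8
  N: 2
Molecular formula: C6H8N2.
Molar mass = 108.144 g/mol.
Mass from N: 2 × 14.007 = 28.014 g/mol.
%N = 28.014 / 108.144 × 100 = 25.90%.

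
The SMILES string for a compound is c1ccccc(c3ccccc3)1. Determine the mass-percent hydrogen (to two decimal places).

Atom tally by fragment:
  benzene ring core → C:6 H:6
  (− 1 ring H displaced by substituents)
  + C6H5 → C:6 H:5
Element totals:
  C: 12
  H: 10
Molecular formula: C12H10.
Molar mass = 154.212 g/mol.
Mass from H: 10 × 1.008 = 10.080 g/mol.
%H = 10.080 / 154.212 × 100 = 6.54%.

6.54%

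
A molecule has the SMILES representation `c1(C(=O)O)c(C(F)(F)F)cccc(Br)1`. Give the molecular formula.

C8H4BrF3O2

Atom tally by fragment:
  benzene ring core → C:6 H:6
  (− 3 ring H displaced by substituents)
  + COOH → C:1 H:1 O:2
  + CF3 → C:1 F:3
  + Br → Br:1
Element totals:
  C: 8
  H: 4
  Br: 1
  F: 3
  O: 2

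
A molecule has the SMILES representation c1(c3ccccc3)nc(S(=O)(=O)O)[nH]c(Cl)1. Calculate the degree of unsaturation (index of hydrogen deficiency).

7

Atom tally by fragment:
  imidazole ring core → C:3 H:4 N:2
  (− 3 ring H displaced by substituents)
  + C6H5 → C:6 H:5
  + SO3H → S:1 O:3 H:1
  + Cl → Cl:1
Element totals:
  C: 9
  H: 7
  Cl: 1
  N: 2
  O: 3
  S: 1
Molecular formula: C9H7ClN2O3S.
DoU = (2C + 2 + N − H − X) / 2 = (2·9 + 2 + 2 − 7 − 1) / 2 = 7.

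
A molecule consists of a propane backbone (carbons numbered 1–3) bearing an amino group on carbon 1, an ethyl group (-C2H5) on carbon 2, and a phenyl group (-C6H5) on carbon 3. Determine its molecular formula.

C11H17N

Atom tally by fragment:
  H2NCH2 → C:1 H:4 N:1
  CH(C2H5) → C:3 H:6
  CH2C6H5 → C:7 H:7
Element totals:
  C: 11
  H: 17
  N: 1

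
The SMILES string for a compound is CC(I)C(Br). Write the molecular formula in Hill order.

C3H6BrI

Atom tally by fragment:
  CH3 → C:1 H:3
  CH(I) → C:1 H:1 I:1
  CH2Br → C:1 H:2 Br:1
Element totals:
  C: 3
  H: 6
  Br: 1
  I: 1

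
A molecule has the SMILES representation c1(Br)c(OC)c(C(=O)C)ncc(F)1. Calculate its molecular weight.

248.05 g/mol

Atom tally by fragment:
  pyridine ring core → C:5 H:5 N:1
  (− 4 ring H displaced by substituents)
  + Br → Br:1
  + OCH3 → C:1 H:3 O:1
  + COCH3 → C:2 H:3 O:1
  + F → F:1
Element totals:
  C: 8
  H: 7
  Br: 1
  F: 1
  N: 1
  O: 2
Molecular formula: C8H7BrFNO2.
  M = 8(12.011) + 7(1.008) + 79.904 + 18.998 + 14.007 + 2(15.999)
    = 96.088 + 7.056 + 79.904 + 18.998 + 14.007 + 31.998 = 248.051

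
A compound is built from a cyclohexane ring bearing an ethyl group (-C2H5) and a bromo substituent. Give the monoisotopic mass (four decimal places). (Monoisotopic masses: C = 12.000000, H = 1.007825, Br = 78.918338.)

190.0357

Atom tally by fragment:
  cyclohexane ring core → C:6 H:12
  (− 2 ring H displaced by substituents)
  + C2H5 → C:2 H:5
  + Br → Br:1
Element totals:
  C: 8
  H: 15
  Br: 1
Molecular formula: C8H15Br.
  M = 8(12.0) + 15(1.007825) + 78.918338
    = 96.000000 + 15.117375 + 78.918338 = 190.035713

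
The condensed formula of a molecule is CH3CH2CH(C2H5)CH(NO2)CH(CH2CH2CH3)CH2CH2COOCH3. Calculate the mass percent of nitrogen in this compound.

5.12%

Atom tally by fragment:
  CH3 → C:1 H:3
  CH2 → C:1 H:2
  CH(C2H5) → C:3 H:6
  CH(NO2) → C:1 H:1 N:1 O:2
  CH(CH2CH2CH3) → C:4 H:8
  CH2 → C:1 H:2
  CH2COOCH3 → C:3 H:5 O:2
Element totals:
  C: 14
  H: 27
  N: 1
  O: 4
Molecular formula: C14H27NO4.
Molar mass = 273.373 g/mol.
Mass from N: 1 × 14.007 = 14.007 g/mol.
%N = 14.007 / 273.373 × 100 = 5.12%.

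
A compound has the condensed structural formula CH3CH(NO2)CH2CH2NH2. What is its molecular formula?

Atom tally by fragment:
  CH3 → C:1 H:3
  CH(NO2) → C:1 H:1 N:1 O:2
  CH2 → C:1 H:2
  CH2NH2 → C:1 H:4 N:1
Element totals:
  C: 4
  H: 10
  N: 2
  O: 2

C4H10N2O2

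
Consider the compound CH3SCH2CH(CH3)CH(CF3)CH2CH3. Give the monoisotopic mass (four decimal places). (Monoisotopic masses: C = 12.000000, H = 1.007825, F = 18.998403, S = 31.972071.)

Element totals:
  C: 8
  H: 15
  F: 3
  S: 1
Molecular formula: C8H15F3S.
  M = 8(12.0) + 15(1.007825) + 3(18.998403) + 31.972071
    = 96.000000 + 15.117375 + 56.995209 + 31.972071 = 200.084655

200.0847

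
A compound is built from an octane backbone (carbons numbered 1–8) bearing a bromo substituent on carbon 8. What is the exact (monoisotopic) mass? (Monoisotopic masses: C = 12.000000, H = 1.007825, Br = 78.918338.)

Atom tally by fragment:
  CH3 → C:1 H:3
  CH2 → C:1 H:2
  CH2 → C:1 H:2
  CH2 → C:1 H:2
  CH2 → C:1 H:2
  CH2 → C:1 H:2
  CH2 → C:1 H:2
  CH2Br → C:1 H:2 Br:1
Element totals:
  C: 8
  H: 17
  Br: 1
Molecular formula: C8H17Br.
  M = 8(12.0) + 17(1.007825) + 78.918338
    = 96.000000 + 17.133025 + 78.918338 = 192.051363

192.0514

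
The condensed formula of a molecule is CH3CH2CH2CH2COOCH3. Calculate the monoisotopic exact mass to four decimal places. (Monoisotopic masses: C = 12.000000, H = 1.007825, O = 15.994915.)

116.0837

Atom tally by fragment:
  CH3 → C:1 H:3
  CH2 → C:1 H:2
  CH2 → C:1 H:2
  CH2COOCH3 → C:3 H:5 O:2
Element totals:
  C: 6
  H: 12
  O: 2
Molecular formula: C6H12O2.
  M = 6(12.0) + 12(1.007825) + 2(15.994915)
    = 72.000000 + 12.093900 + 31.989830 = 116.083730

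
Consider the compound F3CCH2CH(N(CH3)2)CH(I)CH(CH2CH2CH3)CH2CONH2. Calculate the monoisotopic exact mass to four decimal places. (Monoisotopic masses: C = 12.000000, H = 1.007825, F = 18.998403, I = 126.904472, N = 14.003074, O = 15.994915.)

Atom tally by fragment:
  F3CCH2 → C:2 H:2 F:3
  CH(N(CH3)2) → C:3 H:7 N:1
  CH(I) → C:1 H:1 I:1
  CH(CH2CH2CH3) → C:4 H:8
  CH2CONH2 → C:2 H:4 O:1 N:1
Element totals:
  C: 12
  H: 22
  F: 3
  I: 1
  N: 2
  O: 1
Molecular formula: C12H22F3IN2O.
  M = 12(12.0) + 22(1.007825) + 3(18.998403) + 126.904472 + 2(14.003074) + 15.994915
    = 144.000000 + 22.172150 + 56.995209 + 126.904472 + 28.006148 + 15.994915 = 394.072894

394.0729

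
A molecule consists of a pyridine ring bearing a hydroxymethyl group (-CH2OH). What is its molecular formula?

C6H7NO

Atom tally by fragment:
  pyridine ring core → C:5 H:5 N:1
  (− 1 ring H displaced by substituents)
  + CH2OH → C:1 H:3 O:1
Element totals:
  C: 6
  H: 7
  N: 1
  O: 1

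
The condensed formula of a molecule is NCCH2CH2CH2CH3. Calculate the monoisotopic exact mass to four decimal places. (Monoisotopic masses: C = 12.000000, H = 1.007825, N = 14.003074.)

83.0735

Element totals:
  C: 5
  H: 9
  N: 1
Molecular formula: C5H9N.
  M = 5(12.0) + 9(1.007825) + 14.003074
    = 60.000000 + 9.070425 + 14.003074 = 83.073499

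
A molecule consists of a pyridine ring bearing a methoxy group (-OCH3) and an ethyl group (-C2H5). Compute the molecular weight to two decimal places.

Atom tally by fragment:
  pyridine ring core → C:5 H:5 N:1
  (− 2 ring H displaced by substituents)
  + OCH3 → C:1 H:3 O:1
  + C2H5 → C:2 H:5
Element totals:
  C: 8
  H: 11
  N: 1
  O: 1
Molecular formula: C8H11NO.
  M = 8(12.011) + 11(1.008) + 14.007 + 15.999
    = 96.088 + 11.088 + 14.007 + 15.999 = 137.182

137.18 g/mol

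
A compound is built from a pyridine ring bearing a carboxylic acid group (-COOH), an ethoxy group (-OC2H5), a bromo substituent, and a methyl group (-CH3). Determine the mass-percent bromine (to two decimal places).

Atom tally by fragment:
  pyridine ring core → C:5 H:5 N:1
  (− 4 ring H displaced by substituents)
  + COOH → C:1 H:1 O:2
  + OC2H5 → C:2 H:5 O:1
  + Br → Br:1
  + CH3 → C:1 H:3
Element totals:
  C: 9
  H: 10
  Br: 1
  N: 1
  O: 3
Molecular formula: C9H10BrNO3.
Molar mass = 260.087 g/mol.
Mass from Br: 1 × 79.904 = 79.904 g/mol.
%Br = 79.904 / 260.087 × 100 = 30.72%.

30.72%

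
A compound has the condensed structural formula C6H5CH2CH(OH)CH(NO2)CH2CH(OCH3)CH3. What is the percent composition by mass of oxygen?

25.27%

Atom tally by fragment:
  C6H5CH2 → C:7 H:7
  CH(OH) → C:1 H:2 O:1
  CH(NO2) → C:1 H:1 N:1 O:2
  CH2 → C:1 H:2
  CH(OCH3) → C:2 H:4 O:1
  CH3 → C:1 H:3
Element totals:
  C: 13
  H: 19
  N: 1
  O: 4
Molecular formula: C13H19NO4.
Molar mass = 253.298 g/mol.
Mass from O: 4 × 15.999 = 63.996 g/mol.
%O = 63.996 / 253.298 × 100 = 25.27%.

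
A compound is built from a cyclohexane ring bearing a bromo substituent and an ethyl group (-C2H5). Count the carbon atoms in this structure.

Atom tally by fragment:
  cyclohexane ring core → C:6 H:12
  (− 2 ring H displaced by substituents)
  + Br → Br:1
  + C2H5 → C:2 H:5
Element totals:
  C: 8
  H: 15
  Br: 1

8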